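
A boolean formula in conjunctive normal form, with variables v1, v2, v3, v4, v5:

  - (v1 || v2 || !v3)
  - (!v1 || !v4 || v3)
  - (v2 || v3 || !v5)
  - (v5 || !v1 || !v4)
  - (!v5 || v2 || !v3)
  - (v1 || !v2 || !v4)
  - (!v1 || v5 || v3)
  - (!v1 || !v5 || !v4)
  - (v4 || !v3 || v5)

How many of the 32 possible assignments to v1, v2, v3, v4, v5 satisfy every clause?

7

Satisfying assignments:
  v1=0 v2=0 v3=0 v4=0 v5=0
  v1=0 v2=0 v3=0 v4=1 v5=0
  v1=0 v2=1 v3=0 v4=0 v5=0
  v1=0 v2=1 v3=0 v4=0 v5=1
  v1=0 v2=1 v3=1 v4=0 v5=1
  v1=1 v2=1 v3=0 v4=0 v5=1
  v1=1 v2=1 v3=1 v4=0 v5=1
That's 7 in total.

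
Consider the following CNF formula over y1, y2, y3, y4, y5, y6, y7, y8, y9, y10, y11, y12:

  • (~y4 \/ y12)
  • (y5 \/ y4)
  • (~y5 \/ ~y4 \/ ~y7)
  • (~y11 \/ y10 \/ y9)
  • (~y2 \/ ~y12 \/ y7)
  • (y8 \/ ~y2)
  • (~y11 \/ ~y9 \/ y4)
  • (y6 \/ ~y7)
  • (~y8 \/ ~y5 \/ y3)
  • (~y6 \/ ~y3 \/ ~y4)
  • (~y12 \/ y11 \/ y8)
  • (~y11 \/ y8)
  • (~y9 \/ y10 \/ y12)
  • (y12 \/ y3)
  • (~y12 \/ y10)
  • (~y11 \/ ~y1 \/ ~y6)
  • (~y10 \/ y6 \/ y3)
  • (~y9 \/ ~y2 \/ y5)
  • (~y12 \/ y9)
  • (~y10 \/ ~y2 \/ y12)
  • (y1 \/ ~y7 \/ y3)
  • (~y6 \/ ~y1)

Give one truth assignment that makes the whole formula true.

y2 occurs only negated in the remaining clauses — set y2 = False.
Set y1 = False and propagate.
Try y3 = False.
  then y12 is forced to True.
  then y10 is forced to True.
  then y6 is forced to True.
  then y9 is forced to True.
  then y7 is forced to False.
Set y4 = True and propagate.
For the remaining variables, y5 = False, y8 = True, y11 = True works.

y1 = F, y2 = F, y3 = F, y4 = T, y5 = F, y6 = T, y7 = F, y8 = T, y9 = T, y10 = T, y11 = T, y12 = T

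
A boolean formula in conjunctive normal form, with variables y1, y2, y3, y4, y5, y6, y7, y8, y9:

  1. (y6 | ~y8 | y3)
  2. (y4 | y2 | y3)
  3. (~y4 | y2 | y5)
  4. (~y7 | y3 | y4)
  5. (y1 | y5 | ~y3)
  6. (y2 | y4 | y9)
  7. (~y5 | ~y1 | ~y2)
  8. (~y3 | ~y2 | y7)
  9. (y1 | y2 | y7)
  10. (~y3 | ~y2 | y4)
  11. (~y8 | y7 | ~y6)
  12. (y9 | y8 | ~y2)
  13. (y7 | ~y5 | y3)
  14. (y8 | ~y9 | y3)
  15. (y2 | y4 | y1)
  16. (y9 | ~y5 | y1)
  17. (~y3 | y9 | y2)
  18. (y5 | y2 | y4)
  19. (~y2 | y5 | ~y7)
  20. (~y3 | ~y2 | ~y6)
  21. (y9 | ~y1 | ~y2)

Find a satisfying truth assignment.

Try y1 = True.
Branch on y2: take y2 = False.
Set y3 = True and propagate.
  then y9 is forced to True.
For the remaining variables, y4 = False, y5 = True, y6 = False, y7 = True, y8 = True works.
Every clause has at least one true literal under this assignment.

y1=1, y2=0, y3=1, y4=0, y5=1, y6=0, y7=1, y8=1, y9=1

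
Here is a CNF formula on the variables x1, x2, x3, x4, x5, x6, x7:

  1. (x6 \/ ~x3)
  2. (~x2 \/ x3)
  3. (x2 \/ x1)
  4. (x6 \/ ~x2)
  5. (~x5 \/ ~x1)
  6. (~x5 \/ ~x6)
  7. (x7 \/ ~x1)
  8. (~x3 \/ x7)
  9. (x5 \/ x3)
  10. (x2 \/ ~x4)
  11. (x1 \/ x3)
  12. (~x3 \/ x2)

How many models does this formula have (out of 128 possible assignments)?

4

The models are:
  x1=0 x2=1 x3=1 x4=0 x5=0 x6=1 x7=1
  x1=0 x2=1 x3=1 x4=1 x5=0 x6=1 x7=1
  x1=1 x2=1 x3=1 x4=0 x5=0 x6=1 x7=1
  x1=1 x2=1 x3=1 x4=1 x5=0 x6=1 x7=1
That's 4 in total.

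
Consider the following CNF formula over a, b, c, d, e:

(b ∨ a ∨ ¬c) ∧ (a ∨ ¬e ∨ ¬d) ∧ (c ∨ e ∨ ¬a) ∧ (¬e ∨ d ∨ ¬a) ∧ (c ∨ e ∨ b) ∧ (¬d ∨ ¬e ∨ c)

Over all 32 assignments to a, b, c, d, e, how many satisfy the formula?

Case analysis on e and a:
  e=1, a=1: remaining (b,c,d) ∈ {(0,1,1); (1,1,1)} — 2.
  e=1, a=0: remaining (b,c,d) ∈ {(0,0,0); (1,0,0); (1,1,0)} — 3.
  e=0, a=1: remaining (b,c,d) ∈ {(0,1,0); (0,1,1); (1,1,0); (1,1,1)} — 4.
  e=0, a=0: remaining (b,c,d) ∈ {(1,0,0); (1,0,1); (1,1,0); (1,1,1)} — 4.
Total: 2 + 3 + 4 + 4 = 13.

13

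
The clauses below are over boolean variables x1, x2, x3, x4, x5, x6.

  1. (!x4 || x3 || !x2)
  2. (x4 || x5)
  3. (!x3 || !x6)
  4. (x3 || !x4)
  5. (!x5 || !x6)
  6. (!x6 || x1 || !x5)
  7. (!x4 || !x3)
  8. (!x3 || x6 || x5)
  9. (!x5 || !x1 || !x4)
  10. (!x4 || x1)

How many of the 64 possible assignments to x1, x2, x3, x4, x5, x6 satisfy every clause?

8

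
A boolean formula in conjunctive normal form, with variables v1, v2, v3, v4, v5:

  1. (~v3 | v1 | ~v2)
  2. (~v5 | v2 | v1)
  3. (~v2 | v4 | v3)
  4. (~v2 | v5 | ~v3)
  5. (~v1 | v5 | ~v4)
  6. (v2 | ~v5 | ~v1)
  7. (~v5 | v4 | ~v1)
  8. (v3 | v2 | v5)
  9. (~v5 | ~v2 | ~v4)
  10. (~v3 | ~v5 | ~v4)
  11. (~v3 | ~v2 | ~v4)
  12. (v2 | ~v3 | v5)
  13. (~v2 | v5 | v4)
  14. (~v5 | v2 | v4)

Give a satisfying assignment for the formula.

v1=F  v2=T  v3=F  v4=T  v5=F

Branch on v1: take v1 = False.
For the remaining variables, v2 = True, v3 = False, v4 = True, v5 = False works.
Every clause has at least one true literal under this assignment.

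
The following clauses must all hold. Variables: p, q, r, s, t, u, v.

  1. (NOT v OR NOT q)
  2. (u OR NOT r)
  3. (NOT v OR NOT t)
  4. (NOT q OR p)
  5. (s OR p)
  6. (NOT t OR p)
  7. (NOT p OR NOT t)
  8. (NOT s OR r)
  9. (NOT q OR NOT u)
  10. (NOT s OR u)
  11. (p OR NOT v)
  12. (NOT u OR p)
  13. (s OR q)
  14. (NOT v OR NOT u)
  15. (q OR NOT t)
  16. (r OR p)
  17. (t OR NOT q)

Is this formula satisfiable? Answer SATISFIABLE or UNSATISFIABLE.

SATISFIABLE

v occurs only negated in the remaining clauses — set v = False.
Try p = True.
  then t is forced to False.
  then q is forced to False.
  then s is forced to True.
  then r is forced to True.
  then u is forced to True.
So p = T  q = F  r = T  s = T  t = F  u = T  v = F is a satisfying assignment.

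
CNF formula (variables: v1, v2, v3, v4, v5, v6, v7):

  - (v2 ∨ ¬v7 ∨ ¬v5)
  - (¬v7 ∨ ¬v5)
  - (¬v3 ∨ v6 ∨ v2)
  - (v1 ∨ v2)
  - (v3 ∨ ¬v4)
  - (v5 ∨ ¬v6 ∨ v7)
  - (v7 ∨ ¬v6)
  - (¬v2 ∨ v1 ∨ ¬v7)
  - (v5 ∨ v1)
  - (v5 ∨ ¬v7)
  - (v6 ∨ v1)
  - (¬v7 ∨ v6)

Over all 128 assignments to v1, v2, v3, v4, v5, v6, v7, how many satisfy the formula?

8

Split on v7, then v5.
  v7=1, v5=1: a clause becomes empty — 0.
  v7=1, v5=0: a clause becomes empty — 0.
  v7=0, v5=1: remaining (v1,v2,v3,v4,v6) ∈ {(1,0,0,0,0); (1,1,0,0,0); (1,1,1,0,0); (1,1,1,1,0)} — 4.
  v7=0, v5=0: remaining (v1,v2,v3,v4,v6) ∈ {(1,0,0,0,0); (1,1,0,0,0); (1,1,1,0,0); (1,1,1,1,0)} — 4.
Total: 0 + 0 + 4 + 4 = 8.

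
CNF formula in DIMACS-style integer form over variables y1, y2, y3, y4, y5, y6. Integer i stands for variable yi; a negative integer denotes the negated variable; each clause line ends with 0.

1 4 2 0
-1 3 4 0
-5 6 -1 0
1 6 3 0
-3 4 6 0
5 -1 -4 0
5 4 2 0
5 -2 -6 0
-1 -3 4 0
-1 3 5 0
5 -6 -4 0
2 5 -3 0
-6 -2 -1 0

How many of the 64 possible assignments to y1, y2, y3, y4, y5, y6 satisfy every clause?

11

Split on y1, then y4.
  y1=T, y4=T: remaining (y2,y3,y5,y6) ∈ {(F,F,T,T); (F,T,T,T)} — 2.
  y1=T, y4=F: a clause becomes empty — 0.
  y1=F, y4=T: 7 of the 16 assignments to (y2,y3,y5,y6) work.
  y1=F, y4=F: remaining (y2,y3,y5,y6) ∈ {(T,F,T,T); (T,T,T,T)} — 2.
Total: 2 + 0 + 7 + 2 = 11.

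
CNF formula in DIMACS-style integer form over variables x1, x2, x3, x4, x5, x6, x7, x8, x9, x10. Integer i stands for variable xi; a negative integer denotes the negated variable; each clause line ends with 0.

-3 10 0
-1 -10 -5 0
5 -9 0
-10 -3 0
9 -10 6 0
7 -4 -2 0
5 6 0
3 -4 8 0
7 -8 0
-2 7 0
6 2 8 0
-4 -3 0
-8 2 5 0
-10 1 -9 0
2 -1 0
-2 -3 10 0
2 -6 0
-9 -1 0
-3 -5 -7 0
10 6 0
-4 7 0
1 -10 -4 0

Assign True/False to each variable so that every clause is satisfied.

Pure literal: x4 appears only negated; assign x4 = False.
Try x1 = True.
  then x2 is forced to True.
  then x7 is forced to True.
  then x9 is forced to False.
Branch on x3: take x3 = False.
The remaining clauses are satisfied by x5 = False, x6 = True, x8 = False, x10 = True.

x1=True, x2=True, x3=False, x4=False, x5=False, x6=True, x7=True, x8=False, x9=False, x10=True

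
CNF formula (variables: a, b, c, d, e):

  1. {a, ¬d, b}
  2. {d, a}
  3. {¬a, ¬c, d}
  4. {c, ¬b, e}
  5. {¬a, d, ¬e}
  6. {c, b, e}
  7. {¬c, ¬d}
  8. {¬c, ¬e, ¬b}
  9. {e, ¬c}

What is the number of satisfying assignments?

The models are:
  a=0 b=1 c=0 d=1 e=1
  a=1 b=0 c=0 d=1 e=1
  a=1 b=1 c=0 d=1 e=1
Count: 3.

3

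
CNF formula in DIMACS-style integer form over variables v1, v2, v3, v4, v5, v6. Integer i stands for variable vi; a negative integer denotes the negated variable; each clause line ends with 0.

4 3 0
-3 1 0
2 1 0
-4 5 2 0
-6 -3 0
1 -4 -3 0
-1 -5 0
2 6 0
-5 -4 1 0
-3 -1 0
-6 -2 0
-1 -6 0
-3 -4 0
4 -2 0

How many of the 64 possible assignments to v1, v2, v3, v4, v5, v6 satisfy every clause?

2

Satisfying assignments:
  v1=F v2=T v3=F v4=T v5=F v6=F
  v1=T v2=T v3=F v4=T v5=F v6=F
That's 2 in total.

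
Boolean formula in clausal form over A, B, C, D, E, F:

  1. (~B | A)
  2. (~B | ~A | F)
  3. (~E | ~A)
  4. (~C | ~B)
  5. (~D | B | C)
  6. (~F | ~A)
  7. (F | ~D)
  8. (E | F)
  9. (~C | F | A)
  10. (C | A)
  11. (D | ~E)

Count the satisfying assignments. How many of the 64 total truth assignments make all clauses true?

Satisfying assignments:
  A=0 B=0 C=1 D=0 E=0 F=1
  A=0 B=0 C=1 D=1 E=0 F=1
  A=0 B=0 C=1 D=1 E=1 F=1
Count: 3.

3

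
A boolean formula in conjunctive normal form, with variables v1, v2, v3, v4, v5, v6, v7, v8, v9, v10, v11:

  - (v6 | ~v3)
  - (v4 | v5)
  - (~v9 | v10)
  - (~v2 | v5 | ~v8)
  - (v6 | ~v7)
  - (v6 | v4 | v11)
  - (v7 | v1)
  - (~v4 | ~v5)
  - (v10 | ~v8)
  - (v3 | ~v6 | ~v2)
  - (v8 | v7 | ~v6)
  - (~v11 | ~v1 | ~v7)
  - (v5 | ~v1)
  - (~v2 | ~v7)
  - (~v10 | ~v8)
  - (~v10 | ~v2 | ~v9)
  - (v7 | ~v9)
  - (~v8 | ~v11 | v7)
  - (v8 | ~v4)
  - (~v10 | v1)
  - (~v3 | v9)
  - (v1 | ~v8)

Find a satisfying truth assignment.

v2 occurs only negated in the remaining clauses — set v2 = False.
Branch on v1: take v1 = True.
  then v5 is forced to True.
  then v4 is forced to False.
Branch on v3: take v3 = False.
Branch on v6: take v6 = True.
For the remaining variables, v7 = True, v8 = False, v9 = True, v10 = True, v11 = False works.

v1 = True, v2 = False, v3 = False, v4 = False, v5 = True, v6 = True, v7 = True, v8 = False, v9 = True, v10 = True, v11 = False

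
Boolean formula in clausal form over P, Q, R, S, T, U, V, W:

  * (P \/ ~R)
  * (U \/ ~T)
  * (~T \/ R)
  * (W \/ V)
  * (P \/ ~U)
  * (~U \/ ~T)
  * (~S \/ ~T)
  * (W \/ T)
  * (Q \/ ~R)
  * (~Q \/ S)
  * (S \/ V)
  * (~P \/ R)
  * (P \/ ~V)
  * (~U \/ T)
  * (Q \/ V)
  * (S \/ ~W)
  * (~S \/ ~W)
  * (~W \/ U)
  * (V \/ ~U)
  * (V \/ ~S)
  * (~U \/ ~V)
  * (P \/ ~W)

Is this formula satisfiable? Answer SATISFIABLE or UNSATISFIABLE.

U = True:
  propagation gives P=True, T=False; an empty clause results — contradiction.
U = False:
  propagation gives T=False, W=True; an empty clause results — contradiction.
Every branch closes, so no satisfying assignment exists.

UNSATISFIABLE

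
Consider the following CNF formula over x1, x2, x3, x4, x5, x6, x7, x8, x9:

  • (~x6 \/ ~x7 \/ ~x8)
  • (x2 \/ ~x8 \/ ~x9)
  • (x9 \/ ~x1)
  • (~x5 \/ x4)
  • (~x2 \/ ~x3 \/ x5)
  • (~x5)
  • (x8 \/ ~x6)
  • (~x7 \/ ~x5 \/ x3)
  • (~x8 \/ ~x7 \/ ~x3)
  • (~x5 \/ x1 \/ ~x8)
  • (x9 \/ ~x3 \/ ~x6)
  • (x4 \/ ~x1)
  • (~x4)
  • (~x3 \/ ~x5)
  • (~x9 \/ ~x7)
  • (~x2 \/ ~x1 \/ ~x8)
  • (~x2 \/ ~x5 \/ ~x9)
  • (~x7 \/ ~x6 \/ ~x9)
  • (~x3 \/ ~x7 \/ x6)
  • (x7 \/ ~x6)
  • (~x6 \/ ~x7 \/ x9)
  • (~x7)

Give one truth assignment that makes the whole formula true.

x1 = False, x2 = False, x3 = False, x4 = False, x5 = False, x6 = False, x7 = False, x8 = False, x9 = False

Check each clause:
  1. (~x8 \/ ~x6 \/ ~x7) — ~x8 is true.
  2. (x2 \/ ~x9 \/ ~x8) — ~x8 is true.
  3. (~x1 \/ x9) — ~x1 is true.
  4. (~x5 \/ x4) — ~x5 is true.
  5. (~x3 \/ x5 \/ ~x2) — ~x3 is true.
  6. (~x5) — ~x5 is true.
  7. (x8 \/ ~x6) — ~x6 is true.
  8. (~x7 \/ x3 \/ ~x5) — ~x7 is true.
  9. (~x7 \/ ~x3 \/ ~x8) — ~x8 is true.
  10. (~x8 \/ x1 \/ ~x5) — ~x8 is true.
  11. (~x3 \/ ~x6 \/ x9) — ~x6 is true.
  12. (x4 \/ ~x1) — ~x1 is true.
  13. (~x4) — ~x4 is true.
  14. (~x5 \/ ~x3) — ~x5 is true.
  15. (~x9 \/ ~x7) — ~x7 is true.
  16. (~x8 \/ ~x1 \/ ~x2) — ~x8 is true.
  17. (~x2 \/ ~x5 \/ ~x9) — ~x5 is true.
  18. (~x6 \/ ~x7 \/ ~x9) — ~x7 is true.
  19. (~x3 \/ ~x7 \/ x6) — ~x7 is true.
  20. (x7 \/ ~x6) — ~x6 is true.
  21. (~x6 \/ ~x7 \/ x9) — ~x6 is true.
  22. (~x7) — ~x7 is true.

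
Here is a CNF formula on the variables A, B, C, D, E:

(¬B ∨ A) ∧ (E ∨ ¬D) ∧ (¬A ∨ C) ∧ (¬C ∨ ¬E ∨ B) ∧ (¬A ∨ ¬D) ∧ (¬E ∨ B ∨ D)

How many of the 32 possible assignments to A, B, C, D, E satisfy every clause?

6

Satisfying assignments:
  A=F B=F C=F D=F E=F
  A=F B=F C=F D=T E=T
  A=F B=F C=T D=F E=F
  A=T B=F C=T D=F E=F
  A=T B=T C=T D=F E=F
  A=T B=T C=T D=F E=T
Count: 6.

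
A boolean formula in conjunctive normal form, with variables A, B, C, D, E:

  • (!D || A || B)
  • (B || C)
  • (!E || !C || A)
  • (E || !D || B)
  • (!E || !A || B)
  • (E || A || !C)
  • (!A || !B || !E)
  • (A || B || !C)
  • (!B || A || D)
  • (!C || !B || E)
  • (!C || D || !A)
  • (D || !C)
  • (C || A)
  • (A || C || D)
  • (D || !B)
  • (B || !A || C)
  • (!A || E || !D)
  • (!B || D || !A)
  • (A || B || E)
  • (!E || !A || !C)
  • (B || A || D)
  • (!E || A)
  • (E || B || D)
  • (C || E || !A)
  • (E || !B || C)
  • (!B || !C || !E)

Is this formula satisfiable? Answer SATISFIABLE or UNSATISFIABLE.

UNSATISFIABLE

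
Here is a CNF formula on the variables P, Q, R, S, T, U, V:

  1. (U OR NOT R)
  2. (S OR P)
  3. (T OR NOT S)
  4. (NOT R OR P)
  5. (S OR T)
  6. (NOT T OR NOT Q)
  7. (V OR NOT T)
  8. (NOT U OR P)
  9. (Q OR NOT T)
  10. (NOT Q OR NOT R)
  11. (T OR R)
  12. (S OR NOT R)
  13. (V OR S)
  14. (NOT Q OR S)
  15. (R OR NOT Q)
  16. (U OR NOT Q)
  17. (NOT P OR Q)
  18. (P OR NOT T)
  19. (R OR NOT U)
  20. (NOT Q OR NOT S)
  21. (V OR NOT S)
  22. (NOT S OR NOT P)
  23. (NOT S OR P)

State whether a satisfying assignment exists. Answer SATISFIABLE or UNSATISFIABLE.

S = True:
  propagation gives T=True, Q=False; an empty clause results — contradiction.
S = False:
  propagation gives P=True, T=True, Q=False; an empty clause results — contradiction.
Every branch closes, so no satisfying assignment exists.

UNSATISFIABLE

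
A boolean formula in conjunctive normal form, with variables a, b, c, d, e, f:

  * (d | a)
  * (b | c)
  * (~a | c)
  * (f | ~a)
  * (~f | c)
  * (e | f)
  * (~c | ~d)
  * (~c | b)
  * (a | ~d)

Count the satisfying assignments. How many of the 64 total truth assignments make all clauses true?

The models are:
  a=T b=T c=T d=F e=F f=T
  a=T b=T c=T d=F e=T f=T
Count: 2.

2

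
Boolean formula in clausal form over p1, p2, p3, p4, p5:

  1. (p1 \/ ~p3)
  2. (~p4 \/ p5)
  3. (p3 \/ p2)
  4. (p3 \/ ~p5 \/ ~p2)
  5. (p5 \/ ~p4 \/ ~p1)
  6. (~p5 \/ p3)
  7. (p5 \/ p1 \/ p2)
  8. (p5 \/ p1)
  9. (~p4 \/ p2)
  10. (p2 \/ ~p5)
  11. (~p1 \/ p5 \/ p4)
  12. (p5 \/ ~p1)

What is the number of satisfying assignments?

2

The models are:
  p1=T p2=T p3=T p4=F p5=T
  p1=T p2=T p3=T p4=T p5=T
That's 2 in total.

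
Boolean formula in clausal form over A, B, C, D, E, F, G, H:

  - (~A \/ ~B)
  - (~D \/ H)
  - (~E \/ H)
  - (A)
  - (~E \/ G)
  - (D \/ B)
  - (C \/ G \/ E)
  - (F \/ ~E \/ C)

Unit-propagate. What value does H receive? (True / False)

(A) is a unit clause: A = True.
From (~B \/ ~A) and A = True: B = False.
From (B \/ D) and B = False: D = True.
In (H \/ ~D), ~D is now false; H must hold, so H = True.

True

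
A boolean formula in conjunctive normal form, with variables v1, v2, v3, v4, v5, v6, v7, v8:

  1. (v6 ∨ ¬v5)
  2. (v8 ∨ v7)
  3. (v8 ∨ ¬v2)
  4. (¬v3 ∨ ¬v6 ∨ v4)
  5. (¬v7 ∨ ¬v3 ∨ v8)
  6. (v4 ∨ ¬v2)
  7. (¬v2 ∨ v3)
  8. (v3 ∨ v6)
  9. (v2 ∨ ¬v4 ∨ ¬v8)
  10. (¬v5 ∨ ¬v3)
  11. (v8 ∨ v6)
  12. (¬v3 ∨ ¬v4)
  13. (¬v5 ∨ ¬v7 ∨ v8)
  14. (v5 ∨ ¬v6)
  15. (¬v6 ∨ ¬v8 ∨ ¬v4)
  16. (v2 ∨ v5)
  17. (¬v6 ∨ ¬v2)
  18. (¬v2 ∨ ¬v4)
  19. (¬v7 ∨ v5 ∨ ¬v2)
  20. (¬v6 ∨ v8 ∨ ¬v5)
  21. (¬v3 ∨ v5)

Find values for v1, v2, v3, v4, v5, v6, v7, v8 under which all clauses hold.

v1=True, v2=False, v3=False, v4=False, v5=True, v6=True, v7=False, v8=True

Branch on v2: take v2 = False.
  then v5 is forced to True.
  then v6 is forced to True.
  then v3 is forced to False.
  then v8 is forced to True.
  then v4 is forced to False.
v1, v7 are now unconstrained; take v1 = True, v7 = False.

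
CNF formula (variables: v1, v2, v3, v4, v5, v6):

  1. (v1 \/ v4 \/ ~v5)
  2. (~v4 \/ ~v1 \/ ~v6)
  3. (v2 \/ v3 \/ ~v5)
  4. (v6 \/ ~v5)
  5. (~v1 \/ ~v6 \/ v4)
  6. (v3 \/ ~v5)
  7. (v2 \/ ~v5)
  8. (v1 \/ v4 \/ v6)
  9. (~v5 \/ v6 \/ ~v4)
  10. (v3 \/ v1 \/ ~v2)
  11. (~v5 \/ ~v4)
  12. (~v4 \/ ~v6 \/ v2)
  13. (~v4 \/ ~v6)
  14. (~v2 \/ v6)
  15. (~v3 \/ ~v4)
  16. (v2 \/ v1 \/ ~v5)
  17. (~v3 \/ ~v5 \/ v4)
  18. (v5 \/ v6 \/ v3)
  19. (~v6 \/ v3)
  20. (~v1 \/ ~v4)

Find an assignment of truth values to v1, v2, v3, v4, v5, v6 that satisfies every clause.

Set v1 = True and propagate.
  then v4 is forced to False.
  then v6 is forced to False.
  then v5 is forced to False.
  then v2 is forced to False.
  then v3 is forced to True.
Every clause has at least one true literal under this assignment.
Check each clause:
  1. (v4 \/ v1 \/ ~v5) — v1 is true.
  2. (~v1 \/ ~v6 \/ ~v4) — ~v6 is true.
  3. (~v5 \/ v2 \/ v3) — v3 is true.
  4. (~v5 \/ v6) — ~v5 is true.
  5. (~v6 \/ ~v1 \/ v4) — ~v6 is true.
  6. (~v5 \/ v3) — v3 is true.
  7. (v2 \/ ~v5) — ~v5 is true.
  8. (v4 \/ v6 \/ v1) — v1 is true.
  9. (~v4 \/ v6 \/ ~v5) — ~v5 is true.
  10. (v3 \/ v1 \/ ~v2) — v1 is true.
  11. (~v5 \/ ~v4) — ~v5 is true.
  12. (v2 \/ ~v4 \/ ~v6) — ~v6 is true.
  13. (~v4 \/ ~v6) — ~v6 is true.
  14. (v6 \/ ~v2) — ~v2 is true.
  15. (~v4 \/ ~v3) — ~v4 is true.
  16. (v1 \/ ~v5 \/ v2) — v1 is true.
  17. (~v5 \/ v4 \/ ~v3) — ~v5 is true.
  18. (v3 \/ v6 \/ v5) — v3 is true.
  19. (v3 \/ ~v6) — ~v6 is true.
  20. (~v4 \/ ~v1) — ~v4 is true.

v1=True, v2=False, v3=True, v4=False, v5=False, v6=False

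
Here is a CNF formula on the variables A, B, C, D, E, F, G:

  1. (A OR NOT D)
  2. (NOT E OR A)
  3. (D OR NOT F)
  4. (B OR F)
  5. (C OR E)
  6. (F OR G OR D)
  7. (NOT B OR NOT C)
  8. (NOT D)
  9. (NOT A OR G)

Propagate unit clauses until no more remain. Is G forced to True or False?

True

(NOT D) stands alone — D = False.
In (D OR NOT F), D is now false; NOT F must hold, so F = False.
In (F OR B), F is now false; B must hold, so B = True.
(G OR D OR F): since D = False, F = False, the clause reduces to (G). G = True.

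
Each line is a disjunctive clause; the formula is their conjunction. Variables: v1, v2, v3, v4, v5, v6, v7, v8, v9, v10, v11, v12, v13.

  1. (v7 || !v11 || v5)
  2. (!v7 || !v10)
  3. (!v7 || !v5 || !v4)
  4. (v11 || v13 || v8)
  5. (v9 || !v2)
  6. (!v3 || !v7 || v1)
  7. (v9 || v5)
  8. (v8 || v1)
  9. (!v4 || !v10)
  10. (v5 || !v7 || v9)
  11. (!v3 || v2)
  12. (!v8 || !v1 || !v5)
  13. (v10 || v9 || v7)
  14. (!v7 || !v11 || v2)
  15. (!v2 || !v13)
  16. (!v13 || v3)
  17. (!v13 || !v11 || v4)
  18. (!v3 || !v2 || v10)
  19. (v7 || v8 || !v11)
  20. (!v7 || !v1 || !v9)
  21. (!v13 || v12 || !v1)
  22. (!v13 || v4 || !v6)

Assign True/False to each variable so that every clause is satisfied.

v1=F, v2=F, v3=F, v4=F, v5=T, v6=T, v7=F, v8=T, v9=T, v10=F, v11=T, v12=F, v13=F

Try v1 = False.
  then v8 is forced to True.
Branch on v2: take v2 = False.
  then v3 is forced to False.
  then v13 is forced to False.
For the remaining variables, v4 = False, v5 = True, v6 = True, v7 = False, v9 = True, v10 = False, v11 = True, v12 = False works.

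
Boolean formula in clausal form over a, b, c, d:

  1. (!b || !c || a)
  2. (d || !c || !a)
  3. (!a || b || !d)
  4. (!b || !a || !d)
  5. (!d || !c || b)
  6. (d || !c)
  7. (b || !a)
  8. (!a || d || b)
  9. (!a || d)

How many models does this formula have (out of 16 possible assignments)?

4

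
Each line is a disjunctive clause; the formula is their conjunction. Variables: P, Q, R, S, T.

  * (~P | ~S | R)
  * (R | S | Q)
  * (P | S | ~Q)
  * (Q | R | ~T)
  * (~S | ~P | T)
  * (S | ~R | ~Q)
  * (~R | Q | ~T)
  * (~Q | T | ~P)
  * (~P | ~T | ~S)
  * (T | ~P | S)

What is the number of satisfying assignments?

8

The models are:
  P=F Q=F R=F S=T T=F
  P=F Q=F R=T S=F T=F
  P=F Q=F R=T S=T T=F
  P=F Q=T R=F S=T T=F
  P=F Q=T R=F S=T T=T
  P=F Q=T R=T S=T T=F
  P=F Q=T R=T S=T T=T
  P=T Q=T R=F S=F T=T
That's 8 in total.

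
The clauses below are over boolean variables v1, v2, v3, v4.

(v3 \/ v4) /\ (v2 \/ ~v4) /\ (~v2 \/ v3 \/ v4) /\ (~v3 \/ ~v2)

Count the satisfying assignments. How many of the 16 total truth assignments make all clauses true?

4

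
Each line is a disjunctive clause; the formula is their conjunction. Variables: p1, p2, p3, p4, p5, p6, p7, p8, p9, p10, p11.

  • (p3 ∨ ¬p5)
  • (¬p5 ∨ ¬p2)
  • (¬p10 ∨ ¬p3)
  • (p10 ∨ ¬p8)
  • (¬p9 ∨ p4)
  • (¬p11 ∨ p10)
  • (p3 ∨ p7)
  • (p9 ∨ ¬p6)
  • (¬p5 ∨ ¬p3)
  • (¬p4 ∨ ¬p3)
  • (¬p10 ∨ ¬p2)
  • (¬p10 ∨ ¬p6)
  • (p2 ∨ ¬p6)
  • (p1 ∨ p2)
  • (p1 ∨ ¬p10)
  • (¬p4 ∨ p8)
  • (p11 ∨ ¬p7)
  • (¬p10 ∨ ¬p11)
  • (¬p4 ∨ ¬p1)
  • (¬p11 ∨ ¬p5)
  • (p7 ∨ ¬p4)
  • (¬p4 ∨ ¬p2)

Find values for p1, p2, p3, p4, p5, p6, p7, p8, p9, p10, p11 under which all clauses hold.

p1 = 1, p2 = 0, p3 = 1, p4 = 0, p5 = 0, p6 = 0, p7 = 0, p8 = 0, p9 = 0, p10 = 0, p11 = 0

Check each clause:
  1. (¬p5 ∨ p3) — p3 is true.
  2. (¬p5 ∨ ¬p2) — ¬p5 is true.
  3. (¬p3 ∨ ¬p10) — ¬p10 is true.
  4. (p10 ∨ ¬p8) — ¬p8 is true.
  5. (p4 ∨ ¬p9) — ¬p9 is true.
  6. (¬p11 ∨ p10) — ¬p11 is true.
  7. (p7 ∨ p3) — p3 is true.
  8. (¬p6 ∨ p9) — ¬p6 is true.
  9. (¬p3 ∨ ¬p5) — ¬p5 is true.
  10. (¬p4 ∨ ¬p3) — ¬p4 is true.
  11. (¬p2 ∨ ¬p10) — ¬p10 is true.
  12. (¬p6 ∨ ¬p10) — ¬p6 is true.
  13. (p2 ∨ ¬p6) — ¬p6 is true.
  14. (p1 ∨ p2) — p1 is true.
  15. (p1 ∨ ¬p10) — p1 is true.
  16. (p8 ∨ ¬p4) — ¬p4 is true.
  17. (¬p7 ∨ p11) — ¬p7 is true.
  18. (¬p10 ∨ ¬p11) — ¬p11 is true.
  19. (¬p1 ∨ ¬p4) — ¬p4 is true.
  20. (¬p5 ∨ ¬p11) — ¬p5 is true.
  21. (¬p4 ∨ p7) — ¬p4 is true.
  22. (¬p2 ∨ ¬p4) — ¬p4 is true.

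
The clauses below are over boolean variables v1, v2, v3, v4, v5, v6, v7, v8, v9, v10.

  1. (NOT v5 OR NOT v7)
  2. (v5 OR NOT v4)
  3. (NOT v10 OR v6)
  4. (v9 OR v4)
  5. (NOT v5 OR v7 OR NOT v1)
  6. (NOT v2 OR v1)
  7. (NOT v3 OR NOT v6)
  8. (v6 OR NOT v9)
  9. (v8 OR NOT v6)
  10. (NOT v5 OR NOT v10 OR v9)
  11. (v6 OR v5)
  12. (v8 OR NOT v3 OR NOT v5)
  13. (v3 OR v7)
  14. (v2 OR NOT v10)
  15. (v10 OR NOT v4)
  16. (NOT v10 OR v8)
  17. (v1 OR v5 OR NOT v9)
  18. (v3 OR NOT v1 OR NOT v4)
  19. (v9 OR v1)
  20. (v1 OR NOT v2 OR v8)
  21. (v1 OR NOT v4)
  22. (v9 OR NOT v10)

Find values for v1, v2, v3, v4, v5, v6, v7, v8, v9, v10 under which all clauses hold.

v1=T, v2=F, v3=F, v4=F, v5=F, v6=T, v7=T, v8=T, v9=T, v10=F

Pure literal: v8 appears only positively; assign v8 = True.
Branch on v1: take v1 = True.
Branch on v2: take v2 = False.
  then v10 is forced to False.
  then v4 is forced to False.
  then v9 is forced to True.
  then v6 is forced to True.
  then v3 is forced to False.
  then v7 is forced to True.
  then v5 is forced to False.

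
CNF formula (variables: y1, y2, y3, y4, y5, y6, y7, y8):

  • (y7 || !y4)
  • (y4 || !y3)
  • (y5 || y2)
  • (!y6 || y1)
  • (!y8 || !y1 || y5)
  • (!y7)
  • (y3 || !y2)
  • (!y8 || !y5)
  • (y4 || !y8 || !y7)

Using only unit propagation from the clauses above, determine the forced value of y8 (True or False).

(!y7) stands alone — y7 = False.
From (y7 || !y4) and y7 = False: y4 = False.
(y4 || !y3): since y4 = False, the clause reduces to (!y3). y3 = False.
From (!y2 || y3) and y3 = False: y2 = False.
(y5 || y2) with y2 = False leaves only y5, so y5 = True.
(!y5 || !y8) with y5 = True leaves only !y8, so y8 = False.

False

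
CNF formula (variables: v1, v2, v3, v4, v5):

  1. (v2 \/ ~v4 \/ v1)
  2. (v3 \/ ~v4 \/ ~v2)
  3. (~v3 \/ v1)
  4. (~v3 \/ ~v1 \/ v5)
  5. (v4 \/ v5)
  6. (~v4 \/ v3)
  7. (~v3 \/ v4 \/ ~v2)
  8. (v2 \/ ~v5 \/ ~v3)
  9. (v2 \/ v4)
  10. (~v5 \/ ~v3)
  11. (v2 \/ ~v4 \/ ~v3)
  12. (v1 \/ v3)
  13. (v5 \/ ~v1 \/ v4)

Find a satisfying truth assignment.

v1=True  v2=True  v3=False  v4=False  v5=True

Try v1 = True.
Try v2 = True.
The remaining clauses are satisfied by v3 = False, v4 = False, v5 = True.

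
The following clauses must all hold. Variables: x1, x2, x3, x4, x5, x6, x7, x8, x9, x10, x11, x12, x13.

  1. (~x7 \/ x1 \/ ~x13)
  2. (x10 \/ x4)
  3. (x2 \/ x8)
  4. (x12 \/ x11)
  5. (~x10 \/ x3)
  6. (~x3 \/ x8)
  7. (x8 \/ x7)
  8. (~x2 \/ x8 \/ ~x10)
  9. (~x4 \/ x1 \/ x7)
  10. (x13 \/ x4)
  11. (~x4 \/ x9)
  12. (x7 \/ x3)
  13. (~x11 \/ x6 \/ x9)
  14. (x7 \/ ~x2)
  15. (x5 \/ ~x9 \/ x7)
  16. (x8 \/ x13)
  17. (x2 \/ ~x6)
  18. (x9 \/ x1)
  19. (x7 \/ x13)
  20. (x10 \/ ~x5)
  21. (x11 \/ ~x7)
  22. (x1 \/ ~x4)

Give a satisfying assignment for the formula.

x1=True, x2=True, x3=True, x4=True, x5=False, x6=False, x7=True, x8=True, x9=True, x10=True, x11=True, x12=True, x13=False

x1 occurs only positively in the remaining clauses — set x1 = True.
Pure literal: x8 appears only positively; assign x8 = True.
Try x2 = True.
  then x7 is forced to True.
  then x11 is forced to True.
Branch on x3: take x3 = True.
For the remaining variables, x4 = True, x5 = False, x6 = False, x9 = True, x10 = True, x12 = True, x13 = False works.
Every clause has at least one true literal under this assignment.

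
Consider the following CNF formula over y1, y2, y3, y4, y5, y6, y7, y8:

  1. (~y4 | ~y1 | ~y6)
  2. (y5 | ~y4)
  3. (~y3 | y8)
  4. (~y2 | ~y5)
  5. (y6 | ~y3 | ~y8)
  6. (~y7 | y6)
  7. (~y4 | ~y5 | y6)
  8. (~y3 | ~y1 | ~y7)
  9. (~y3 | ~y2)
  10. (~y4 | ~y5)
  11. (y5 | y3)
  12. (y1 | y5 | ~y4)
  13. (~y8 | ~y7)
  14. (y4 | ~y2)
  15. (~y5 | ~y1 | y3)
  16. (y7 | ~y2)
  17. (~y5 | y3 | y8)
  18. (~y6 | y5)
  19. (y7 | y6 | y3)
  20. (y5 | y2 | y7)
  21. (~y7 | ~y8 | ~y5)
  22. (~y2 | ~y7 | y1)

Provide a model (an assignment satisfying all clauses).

y1=F, y2=F, y3=T, y4=F, y5=T, y6=T, y7=F, y8=T

Check each clause:
  1. (~y6 | ~y4 | ~y1) — ~y4 is true.
  2. (~y4 | y5) — ~y4 is true.
  3. (~y3 | y8) — y8 is true.
  4. (~y2 | ~y5) — ~y2 is true.
  5. (~y8 | y6 | ~y3) — y6 is true.
  6. (y6 | ~y7) — ~y7 is true.
  7. (~y4 | y6 | ~y5) — ~y4 is true.
  8. (~y1 | ~y3 | ~y7) — ~y7 is true.
  9. (~y3 | ~y2) — ~y2 is true.
  10. (~y4 | ~y5) — ~y4 is true.
  11. (y5 | y3) — y3 is true.
  12. (y5 | ~y4 | y1) — ~y4 is true.
  13. (~y8 | ~y7) — ~y7 is true.
  14. (~y2 | y4) — ~y2 is true.
  15. (~y5 | y3 | ~y1) — y3 is true.
  16. (~y2 | y7) — ~y2 is true.
  17. (y8 | y3 | ~y5) — y8 is true.
  18. (~y6 | y5) — y5 is true.
  19. (y7 | y3 | y6) — y3 is true.
  20. (y2 | y7 | y5) — y5 is true.
  21. (~y7 | ~y8 | ~y5) — ~y7 is true.
  22. (y1 | ~y2 | ~y7) — ~y7 is true.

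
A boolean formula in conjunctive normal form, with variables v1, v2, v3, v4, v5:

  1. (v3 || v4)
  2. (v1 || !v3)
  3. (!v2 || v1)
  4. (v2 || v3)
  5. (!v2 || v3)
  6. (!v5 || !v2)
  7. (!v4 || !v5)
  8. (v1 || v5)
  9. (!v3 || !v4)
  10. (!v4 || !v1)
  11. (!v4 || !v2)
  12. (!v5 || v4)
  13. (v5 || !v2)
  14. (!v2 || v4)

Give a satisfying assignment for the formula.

v1=1, v2=0, v3=1, v4=0, v5=0

Branch on v1: take v1 = True.
  then v4 is forced to False.
  then v3 is forced to True.
  then v5 is forced to False.
  then v2 is forced to False.
Check each clause:
  1. (v4 || v3) — v3 is true.
  2. (!v3 || v1) — v1 is true.
  3. (!v2 || v1) — v1 is true.
  4. (v3 || v2) — v3 is true.
  5. (!v2 || v3) — v3 is true.
  6. (!v2 || !v5) — !v5 is true.
  7. (!v4 || !v5) — !v5 is true.
  8. (v1 || v5) — v1 is true.
  9. (!v3 || !v4) — !v4 is true.
  10. (!v1 || !v4) — !v4 is true.
  11. (!v4 || !v2) — !v4 is true.
  12. (!v5 || v4) — !v5 is true.
  13. (!v2 || v5) — !v2 is true.
  14. (!v2 || v4) — !v2 is true.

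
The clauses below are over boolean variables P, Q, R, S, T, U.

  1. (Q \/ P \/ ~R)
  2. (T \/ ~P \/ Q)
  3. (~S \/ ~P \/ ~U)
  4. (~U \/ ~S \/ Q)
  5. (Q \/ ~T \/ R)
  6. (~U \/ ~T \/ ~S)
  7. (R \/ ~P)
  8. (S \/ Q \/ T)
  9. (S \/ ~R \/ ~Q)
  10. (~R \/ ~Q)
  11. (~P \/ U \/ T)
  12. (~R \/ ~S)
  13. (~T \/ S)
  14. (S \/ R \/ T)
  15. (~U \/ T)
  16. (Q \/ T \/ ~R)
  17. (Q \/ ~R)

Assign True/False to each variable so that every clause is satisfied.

P=False, Q=True, R=False, S=True, T=True, U=False

Set P = False and propagate.
Try Q = True.
  then R is forced to False.
The remaining clauses are satisfied by S = True, T = True, U = False.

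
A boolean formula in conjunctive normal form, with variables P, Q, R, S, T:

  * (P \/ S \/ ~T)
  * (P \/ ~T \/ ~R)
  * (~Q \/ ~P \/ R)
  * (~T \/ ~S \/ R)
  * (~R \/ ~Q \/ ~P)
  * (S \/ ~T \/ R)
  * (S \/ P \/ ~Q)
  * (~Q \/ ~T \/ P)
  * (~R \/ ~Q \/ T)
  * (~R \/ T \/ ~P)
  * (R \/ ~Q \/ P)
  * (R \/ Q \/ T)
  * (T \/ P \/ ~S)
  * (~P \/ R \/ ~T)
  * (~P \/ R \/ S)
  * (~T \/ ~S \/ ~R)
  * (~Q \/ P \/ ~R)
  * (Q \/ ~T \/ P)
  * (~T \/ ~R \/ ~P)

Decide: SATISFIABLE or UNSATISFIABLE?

SATISFIABLE

Set P = False and propagate.
Try Q = False.
  then T is forced to False.
  then R is forced to True.
  then S is forced to False.
So P=F, Q=F, R=T, S=F, T=F is a satisfying assignment.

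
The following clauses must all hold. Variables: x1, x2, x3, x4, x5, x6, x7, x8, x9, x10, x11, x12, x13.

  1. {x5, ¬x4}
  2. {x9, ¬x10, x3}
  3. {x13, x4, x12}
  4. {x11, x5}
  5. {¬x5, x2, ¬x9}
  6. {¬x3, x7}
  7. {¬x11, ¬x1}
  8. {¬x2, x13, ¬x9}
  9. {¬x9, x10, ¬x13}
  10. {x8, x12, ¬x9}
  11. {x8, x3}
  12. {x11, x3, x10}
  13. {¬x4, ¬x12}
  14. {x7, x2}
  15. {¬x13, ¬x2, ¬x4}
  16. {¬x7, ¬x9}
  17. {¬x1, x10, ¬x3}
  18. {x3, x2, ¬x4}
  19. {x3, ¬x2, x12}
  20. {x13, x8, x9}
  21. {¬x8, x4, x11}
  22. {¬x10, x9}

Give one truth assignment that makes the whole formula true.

Pure literal: x1 appears only negated; assign x1 = False.
Set x2 = True and propagate.
Try x3 = True.
  then x7 is forced to True.
  then x9 is forced to False.
  then x10 is forced to False.
The remaining clauses are satisfied by x4 = False, x5 = True, x6 = False, x8 = False, x11 = True, x12 = False, x13 = True.

x1=False  x2=True  x3=True  x4=False  x5=True  x6=False  x7=True  x8=False  x9=False  x10=False  x11=True  x12=False  x13=True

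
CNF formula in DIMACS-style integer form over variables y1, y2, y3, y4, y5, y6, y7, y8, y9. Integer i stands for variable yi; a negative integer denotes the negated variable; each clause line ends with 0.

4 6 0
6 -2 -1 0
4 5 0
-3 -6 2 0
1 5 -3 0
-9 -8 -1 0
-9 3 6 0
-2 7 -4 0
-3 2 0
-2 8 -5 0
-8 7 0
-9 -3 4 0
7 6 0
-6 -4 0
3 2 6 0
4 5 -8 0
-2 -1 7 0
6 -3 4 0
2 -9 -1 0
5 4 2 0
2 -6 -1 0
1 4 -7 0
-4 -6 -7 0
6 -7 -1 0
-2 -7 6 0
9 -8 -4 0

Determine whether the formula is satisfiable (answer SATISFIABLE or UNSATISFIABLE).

SATISFIABLE

Branch on y1: take y1 = True.
The remaining clauses are satisfied by y2 = True, y3 = True, y4 = False, y5 = True, y6 = True, y7 = True, y8 = True, y9 = False.
So y1=T  y2=T  y3=T  y4=F  y5=T  y6=T  y7=T  y8=T  y9=F is a satisfying assignment.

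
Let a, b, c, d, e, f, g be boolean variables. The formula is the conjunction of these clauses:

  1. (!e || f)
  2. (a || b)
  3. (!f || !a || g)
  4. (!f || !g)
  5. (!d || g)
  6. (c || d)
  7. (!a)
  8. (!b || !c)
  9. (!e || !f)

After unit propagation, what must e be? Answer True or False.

False

(!a) stands alone — a = False.
(b || a): since a = False, the clause reduces to (b). b = True.
In (!c || !b), !b is now false; !c must hold, so c = False.
(c || d): since c = False, the clause reduces to (d). d = True.
From (g || !d) and d = True: g = True.
(!g || !f) with g = True leaves only !f, so f = False.
(f || !e): since f = False, the clause reduces to (!e). e = False.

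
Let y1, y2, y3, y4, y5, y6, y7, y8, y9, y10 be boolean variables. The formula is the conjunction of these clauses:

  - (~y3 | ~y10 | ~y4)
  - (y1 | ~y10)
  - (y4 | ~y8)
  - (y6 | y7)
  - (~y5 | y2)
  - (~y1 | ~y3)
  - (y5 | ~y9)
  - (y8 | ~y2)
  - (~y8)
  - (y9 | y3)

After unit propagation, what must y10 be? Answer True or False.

(~y8) is a unit clause: y8 = False.
In (~y2 | y8), y8 is now false; ~y2 must hold, so y2 = False.
From (y2 | ~y5) and y2 = False: y5 = False.
(~y9 | y5): since y5 = False, the clause reduces to (~y9). y9 = False.
In (y3 | y9), y9 is now false; y3 must hold, so y3 = True.
From (~y1 | ~y3) and y3 = True: y1 = False.
(y1 | ~y10): since y1 = False, the clause reduces to (~y10). y10 = False.

False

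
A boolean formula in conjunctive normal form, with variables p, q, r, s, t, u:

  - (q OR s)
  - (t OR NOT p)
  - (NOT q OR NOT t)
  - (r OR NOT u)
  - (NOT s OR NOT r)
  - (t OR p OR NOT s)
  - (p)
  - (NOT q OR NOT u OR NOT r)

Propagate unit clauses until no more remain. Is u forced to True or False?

Unit clause (p) sets p = True.
(t OR NOT p): since p = True, the clause reduces to (t). t = True.
(NOT q OR NOT t): since t = True, the clause reduces to (NOT q). q = False.
From (s OR q) and q = False: s = True.
(NOT s OR NOT r) with s = True leaves only NOT r, so r = False.
In (r OR NOT u), r is now false; NOT u must hold, so u = False.

False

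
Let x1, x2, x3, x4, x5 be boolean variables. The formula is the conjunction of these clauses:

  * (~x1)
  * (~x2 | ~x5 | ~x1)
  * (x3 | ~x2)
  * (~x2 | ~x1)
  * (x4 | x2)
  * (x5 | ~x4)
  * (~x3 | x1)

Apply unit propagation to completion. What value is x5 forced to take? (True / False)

(~x1) is a unit clause: x1 = False.
From (x1 | ~x3) and x1 = False: x3 = False.
(~x2 | x3) with x3 = False leaves only ~x2, so x2 = False.
(x2 | x4) with x2 = False leaves only x4, so x4 = True.
In (~x4 | x5), ~x4 is now false; x5 must hold, so x5 = True.

True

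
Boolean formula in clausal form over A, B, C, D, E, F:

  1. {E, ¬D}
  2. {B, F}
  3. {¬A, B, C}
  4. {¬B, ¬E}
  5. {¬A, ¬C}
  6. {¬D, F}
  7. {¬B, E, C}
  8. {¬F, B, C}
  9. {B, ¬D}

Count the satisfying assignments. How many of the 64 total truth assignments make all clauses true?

4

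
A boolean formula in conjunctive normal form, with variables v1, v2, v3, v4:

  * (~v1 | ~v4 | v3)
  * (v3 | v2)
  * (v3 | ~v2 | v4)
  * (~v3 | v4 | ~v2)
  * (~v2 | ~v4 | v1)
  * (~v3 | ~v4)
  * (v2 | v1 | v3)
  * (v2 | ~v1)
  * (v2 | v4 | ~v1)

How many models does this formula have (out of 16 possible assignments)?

1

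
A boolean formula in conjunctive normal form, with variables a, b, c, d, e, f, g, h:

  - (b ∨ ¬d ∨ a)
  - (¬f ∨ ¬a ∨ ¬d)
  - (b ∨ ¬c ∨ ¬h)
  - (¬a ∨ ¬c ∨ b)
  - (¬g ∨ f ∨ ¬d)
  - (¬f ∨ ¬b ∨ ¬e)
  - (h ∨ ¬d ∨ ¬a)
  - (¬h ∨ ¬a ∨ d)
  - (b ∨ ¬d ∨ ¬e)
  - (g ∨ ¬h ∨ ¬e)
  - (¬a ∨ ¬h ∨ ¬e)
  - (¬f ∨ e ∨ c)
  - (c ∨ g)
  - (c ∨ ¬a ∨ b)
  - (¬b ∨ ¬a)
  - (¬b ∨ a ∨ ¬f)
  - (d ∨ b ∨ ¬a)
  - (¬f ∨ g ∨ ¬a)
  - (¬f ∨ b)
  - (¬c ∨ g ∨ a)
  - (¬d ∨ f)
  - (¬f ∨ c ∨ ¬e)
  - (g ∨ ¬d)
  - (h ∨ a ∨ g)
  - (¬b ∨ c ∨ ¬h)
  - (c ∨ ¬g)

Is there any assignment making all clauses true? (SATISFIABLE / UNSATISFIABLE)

SATISFIABLE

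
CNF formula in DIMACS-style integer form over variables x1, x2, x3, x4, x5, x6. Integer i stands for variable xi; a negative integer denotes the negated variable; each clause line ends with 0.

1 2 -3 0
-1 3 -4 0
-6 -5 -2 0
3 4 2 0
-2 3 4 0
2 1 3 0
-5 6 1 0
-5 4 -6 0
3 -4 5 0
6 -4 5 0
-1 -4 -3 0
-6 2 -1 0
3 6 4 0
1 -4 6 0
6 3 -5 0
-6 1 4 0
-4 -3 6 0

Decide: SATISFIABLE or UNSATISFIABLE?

Try x1 = True.
Set x2 = True and propagate.
Try x3 = True.
  then x4 is forced to False.
For the remaining variables, x5 = False, x6 = False works.
So x1 = True  x2 = True  x3 = True  x4 = False  x5 = False  x6 = False is a satisfying assignment.

SATISFIABLE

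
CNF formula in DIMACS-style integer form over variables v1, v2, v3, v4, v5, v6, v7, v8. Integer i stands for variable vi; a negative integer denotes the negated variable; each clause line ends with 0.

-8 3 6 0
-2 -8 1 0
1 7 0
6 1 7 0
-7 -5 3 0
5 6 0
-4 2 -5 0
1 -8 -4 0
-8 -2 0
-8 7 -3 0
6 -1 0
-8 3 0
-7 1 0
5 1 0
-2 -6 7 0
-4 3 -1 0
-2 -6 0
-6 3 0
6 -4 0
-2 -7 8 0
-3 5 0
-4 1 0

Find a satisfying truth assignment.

v1=1, v2=0, v3=1, v4=0, v5=1, v6=1, v7=0, v8=0

Check each clause:
  1. (~v8 \/ v6 \/ v3) — ~v8 is true.
  2. (~v2 \/ ~v8 \/ v1) — ~v8 is true.
  3. (v7 \/ v1) — v1 is true.
  4. (v7 \/ v6 \/ v1) — v1 is true.
  5. (~v7 \/ v3 \/ ~v5) — ~v7 is true.
  6. (v5 \/ v6) — v5 is true.
  7. (~v5 \/ v2 \/ ~v4) — ~v4 is true.
  8. (~v4 \/ v1 \/ ~v8) — ~v8 is true.
  9. (~v2 \/ ~v8) — ~v8 is true.
  10. (~v3 \/ v7 \/ ~v8) — ~v8 is true.
  11. (v6 \/ ~v1) — v6 is true.
  12. (v3 \/ ~v8) — ~v8 is true.
  13. (v1 \/ ~v7) — v1 is true.
  14. (v5 \/ v1) — v1 is true.
  15. (~v6 \/ v7 \/ ~v2) — ~v2 is true.
  16. (~v1 \/ ~v4 \/ v3) — v3 is true.
  17. (~v2 \/ ~v6) — ~v2 is true.
  18. (~v6 \/ v3) — v3 is true.
  19. (~v4 \/ v6) — ~v4 is true.
  20. (~v2 \/ ~v7 \/ v8) — ~v7 is true.
  21. (v5 \/ ~v3) — v5 is true.
  22. (v1 \/ ~v4) — v1 is true.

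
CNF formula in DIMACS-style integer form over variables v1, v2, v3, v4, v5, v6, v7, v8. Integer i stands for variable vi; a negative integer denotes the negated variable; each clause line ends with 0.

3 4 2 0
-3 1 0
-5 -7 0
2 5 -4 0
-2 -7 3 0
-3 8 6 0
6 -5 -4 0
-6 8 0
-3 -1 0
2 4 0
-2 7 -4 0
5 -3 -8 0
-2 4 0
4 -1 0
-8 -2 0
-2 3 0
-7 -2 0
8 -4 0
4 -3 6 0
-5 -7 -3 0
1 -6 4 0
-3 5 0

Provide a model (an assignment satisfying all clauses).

v1=True  v2=False  v3=False  v4=True  v5=True  v6=True  v7=False  v8=True

Set v1 = True and propagate.
  then v3 is forced to False.
  then v4 is forced to True.
  then v2 is forced to False.
  then v5 is forced to True.
  then v7 is forced to False.
  then v6 is forced to True.
  then v8 is forced to True.
Every clause has at least one true literal under this assignment.
Check each clause:
  1. (v2 \/ v3 \/ v4) — v4 is true.
  2. (~v3 \/ v1) — v1 is true.
  3. (~v7 \/ ~v5) — ~v7 is true.
  4. (v2 \/ v5 \/ ~v4) — v5 is true.
  5. (~v7 \/ v3 \/ ~v2) — ~v7 is true.
  6. (~v3 \/ v8 \/ v6) — v8 is true.
  7. (~v5 \/ v6 \/ ~v4) — v6 is true.
  8. (v8 \/ ~v6) — v8 is true.
  9. (~v1 \/ ~v3) — ~v3 is true.
  10. (v2 \/ v4) — v4 is true.
  11. (~v4 \/ ~v2 \/ v7) — ~v2 is true.
  12. (~v3 \/ ~v8 \/ v5) — ~v3 is true.
  13. (~v2 \/ v4) — v4 is true.
  14. (v4 \/ ~v1) — v4 is true.
  15. (~v2 \/ ~v8) — ~v2 is true.
  16. (v3 \/ ~v2) — ~v2 is true.
  17. (~v2 \/ ~v7) — ~v7 is true.
  18. (~v4 \/ v8) — v8 is true.
  19. (v6 \/ ~v3 \/ v4) — v4 is true.
  20. (~v5 \/ ~v3 \/ ~v7) — ~v7 is true.
  21. (~v6 \/ v1 \/ v4) — v1 is true.
  22. (v5 \/ ~v3) — ~v3 is true.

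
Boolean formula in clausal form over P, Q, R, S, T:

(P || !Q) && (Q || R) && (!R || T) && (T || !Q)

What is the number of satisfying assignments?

8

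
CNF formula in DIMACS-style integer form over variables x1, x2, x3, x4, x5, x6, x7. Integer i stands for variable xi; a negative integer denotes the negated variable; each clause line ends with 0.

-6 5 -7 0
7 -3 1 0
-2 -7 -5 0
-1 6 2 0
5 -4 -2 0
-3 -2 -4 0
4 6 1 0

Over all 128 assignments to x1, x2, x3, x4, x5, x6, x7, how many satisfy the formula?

42

Split on x2, then x1.
  x2=1, x1=1: 12 of the 32 assignments to (x3,x4,x5,x6,x7) work.
  x2=1, x1=0: remaining (x3,x4,x5,x6,x7) ∈ {(0,0,0,1,0); (0,0,1,1,0); (0,1,1,0,0); (0,1,1,1,0)} — 4.
  x2=0, x1=1: x3, x4 free; 3 ways for (x5,x6,x7) × 2^2 = 12.
  x2=0, x1=0: 14 of the 32 assignments to (x3,x4,x5,x6,x7) work.
Total: 12 + 4 + 12 + 14 = 42.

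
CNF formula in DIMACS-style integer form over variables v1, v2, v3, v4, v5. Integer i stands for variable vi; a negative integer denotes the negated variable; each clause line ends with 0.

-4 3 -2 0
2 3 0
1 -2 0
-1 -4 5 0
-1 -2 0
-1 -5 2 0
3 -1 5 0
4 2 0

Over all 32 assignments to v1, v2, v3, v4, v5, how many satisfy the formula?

2

Satisfying assignments:
  v1=F v2=F v3=T v4=T v5=F
  v1=F v2=F v3=T v4=T v5=T
Count: 2.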